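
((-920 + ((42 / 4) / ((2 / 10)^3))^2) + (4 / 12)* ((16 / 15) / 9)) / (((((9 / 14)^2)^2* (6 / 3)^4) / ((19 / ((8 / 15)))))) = 127241098221391 / 5668704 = 22446241.37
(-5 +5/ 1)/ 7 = 0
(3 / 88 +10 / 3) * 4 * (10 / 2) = 4445 / 66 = 67.35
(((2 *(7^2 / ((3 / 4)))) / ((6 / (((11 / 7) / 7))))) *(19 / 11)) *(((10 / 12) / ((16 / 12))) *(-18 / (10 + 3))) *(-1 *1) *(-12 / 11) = -1140 / 143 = -7.97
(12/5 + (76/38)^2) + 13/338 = 837/130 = 6.44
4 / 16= 1 / 4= 0.25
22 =22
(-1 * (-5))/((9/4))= 20/9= 2.22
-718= -718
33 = 33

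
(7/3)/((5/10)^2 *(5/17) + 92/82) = 19516/9999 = 1.95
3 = 3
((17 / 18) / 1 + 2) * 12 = 106 / 3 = 35.33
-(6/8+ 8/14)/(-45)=37/1260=0.03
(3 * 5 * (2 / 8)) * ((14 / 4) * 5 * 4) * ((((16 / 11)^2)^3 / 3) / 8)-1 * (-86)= 335855046 / 1771561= 189.58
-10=-10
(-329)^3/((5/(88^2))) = -275773822016/5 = -55154764403.20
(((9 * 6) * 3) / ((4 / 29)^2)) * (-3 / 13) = -204363 / 104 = -1965.03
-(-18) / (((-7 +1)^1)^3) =-0.08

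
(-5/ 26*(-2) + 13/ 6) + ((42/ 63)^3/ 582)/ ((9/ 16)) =4692293/ 1838538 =2.55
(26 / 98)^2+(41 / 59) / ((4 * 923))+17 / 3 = 9001819595 / 1569015084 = 5.74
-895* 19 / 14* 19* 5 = -1615475 / 14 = -115391.07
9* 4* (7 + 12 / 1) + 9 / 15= 3423 / 5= 684.60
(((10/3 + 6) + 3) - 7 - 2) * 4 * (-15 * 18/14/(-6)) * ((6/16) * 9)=2025/14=144.64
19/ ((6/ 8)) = 76/ 3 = 25.33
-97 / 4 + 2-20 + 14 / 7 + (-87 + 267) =559 / 4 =139.75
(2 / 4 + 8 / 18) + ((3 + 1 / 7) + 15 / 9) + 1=851 / 126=6.75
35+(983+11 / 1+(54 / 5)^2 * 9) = 51969 / 25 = 2078.76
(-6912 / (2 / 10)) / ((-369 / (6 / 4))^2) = -960 / 1681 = -0.57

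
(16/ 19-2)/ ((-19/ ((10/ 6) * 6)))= 220/ 361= 0.61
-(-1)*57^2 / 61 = 3249 / 61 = 53.26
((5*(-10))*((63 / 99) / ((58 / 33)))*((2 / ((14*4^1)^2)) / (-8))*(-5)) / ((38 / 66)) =-12375 / 987392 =-0.01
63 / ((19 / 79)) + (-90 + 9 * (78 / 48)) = 186.57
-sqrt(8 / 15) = -2 *sqrt(30) / 15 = -0.73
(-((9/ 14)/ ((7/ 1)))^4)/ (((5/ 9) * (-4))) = 59049/ 1844736320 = 0.00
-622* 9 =-5598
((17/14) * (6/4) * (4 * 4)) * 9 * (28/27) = 272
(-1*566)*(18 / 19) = -10188 / 19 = -536.21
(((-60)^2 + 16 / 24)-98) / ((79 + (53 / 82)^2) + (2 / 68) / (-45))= 18017226960 / 408510463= 44.10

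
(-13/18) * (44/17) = -286/153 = -1.87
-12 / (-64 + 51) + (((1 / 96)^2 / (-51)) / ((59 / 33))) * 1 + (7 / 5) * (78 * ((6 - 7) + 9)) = 525445926197 / 600837120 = 874.52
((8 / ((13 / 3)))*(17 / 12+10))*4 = 1096 / 13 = 84.31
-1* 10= -10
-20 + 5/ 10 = -39/ 2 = -19.50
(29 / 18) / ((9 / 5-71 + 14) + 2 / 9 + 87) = 145 / 2882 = 0.05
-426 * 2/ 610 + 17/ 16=-1631/ 4880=-0.33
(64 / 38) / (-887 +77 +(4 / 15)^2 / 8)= -900 / 432839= -0.00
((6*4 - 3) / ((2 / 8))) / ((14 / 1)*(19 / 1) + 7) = 4 / 13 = 0.31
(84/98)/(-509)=-6/3563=-0.00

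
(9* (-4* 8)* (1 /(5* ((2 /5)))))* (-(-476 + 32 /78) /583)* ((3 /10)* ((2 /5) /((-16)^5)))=41733 /3104358400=0.00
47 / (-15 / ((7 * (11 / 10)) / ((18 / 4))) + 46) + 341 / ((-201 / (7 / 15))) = 86548 / 183915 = 0.47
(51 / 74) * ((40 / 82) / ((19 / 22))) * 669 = 7506180 / 28823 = 260.42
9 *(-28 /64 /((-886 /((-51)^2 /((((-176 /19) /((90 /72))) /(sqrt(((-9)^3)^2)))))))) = -11348332065 /9979904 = -1137.12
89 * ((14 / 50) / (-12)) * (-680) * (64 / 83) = 1355648 / 1245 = 1088.87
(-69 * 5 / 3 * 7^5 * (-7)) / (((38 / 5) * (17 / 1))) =67648175 / 646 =104718.54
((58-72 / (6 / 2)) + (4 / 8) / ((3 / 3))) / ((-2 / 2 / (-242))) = 8349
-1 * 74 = -74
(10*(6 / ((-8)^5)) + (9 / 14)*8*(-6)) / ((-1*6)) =589859 / 114688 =5.14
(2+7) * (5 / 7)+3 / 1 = 66 / 7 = 9.43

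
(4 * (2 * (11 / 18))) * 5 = 220 / 9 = 24.44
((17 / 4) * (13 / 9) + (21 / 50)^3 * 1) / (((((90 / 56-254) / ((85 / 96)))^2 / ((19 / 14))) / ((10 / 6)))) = 0.00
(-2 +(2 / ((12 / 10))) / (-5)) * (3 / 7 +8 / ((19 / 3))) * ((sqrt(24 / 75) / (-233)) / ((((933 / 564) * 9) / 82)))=154160 * sqrt(2) / 4130391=0.05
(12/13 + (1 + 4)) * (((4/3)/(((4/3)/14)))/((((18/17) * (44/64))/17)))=226576/117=1936.55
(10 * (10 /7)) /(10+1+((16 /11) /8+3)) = 275 /273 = 1.01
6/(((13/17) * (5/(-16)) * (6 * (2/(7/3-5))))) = 1088/195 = 5.58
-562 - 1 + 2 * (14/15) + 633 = 1078/15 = 71.87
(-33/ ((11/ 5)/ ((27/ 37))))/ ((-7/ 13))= 5265/ 259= 20.33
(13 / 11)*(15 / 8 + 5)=65 / 8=8.12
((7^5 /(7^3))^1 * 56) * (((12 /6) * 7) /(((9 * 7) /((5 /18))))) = 13720 /81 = 169.38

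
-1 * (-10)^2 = -100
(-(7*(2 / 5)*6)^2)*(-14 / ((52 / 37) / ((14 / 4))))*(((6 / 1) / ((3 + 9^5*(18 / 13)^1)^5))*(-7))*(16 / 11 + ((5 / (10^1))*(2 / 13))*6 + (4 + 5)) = -17061408096824 / 13818912498248649075662618559825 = -0.00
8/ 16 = 0.50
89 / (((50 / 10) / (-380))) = -6764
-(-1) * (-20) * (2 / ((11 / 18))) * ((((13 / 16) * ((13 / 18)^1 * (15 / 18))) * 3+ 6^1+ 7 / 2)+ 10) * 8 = -120770 / 11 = -10979.09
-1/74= -0.01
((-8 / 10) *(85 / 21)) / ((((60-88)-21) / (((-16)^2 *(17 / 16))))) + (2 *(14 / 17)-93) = -1283605 / 17493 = -73.38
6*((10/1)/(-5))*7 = -84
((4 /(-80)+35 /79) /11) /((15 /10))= 207 /8690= 0.02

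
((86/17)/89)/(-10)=-43/7565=-0.01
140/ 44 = 35/ 11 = 3.18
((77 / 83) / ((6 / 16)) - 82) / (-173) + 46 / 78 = 587683 / 560001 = 1.05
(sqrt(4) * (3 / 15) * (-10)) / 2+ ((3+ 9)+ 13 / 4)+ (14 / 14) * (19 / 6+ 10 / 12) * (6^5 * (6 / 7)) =746867 / 28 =26673.82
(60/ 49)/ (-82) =-30/ 2009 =-0.01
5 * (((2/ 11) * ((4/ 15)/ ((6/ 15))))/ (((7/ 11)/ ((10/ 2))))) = 100/ 21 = 4.76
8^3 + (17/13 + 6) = 6751/13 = 519.31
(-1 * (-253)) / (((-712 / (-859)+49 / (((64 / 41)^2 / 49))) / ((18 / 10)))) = 8011542528 / 17349549655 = 0.46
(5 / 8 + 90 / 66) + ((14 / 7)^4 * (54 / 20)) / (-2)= -8629 / 440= -19.61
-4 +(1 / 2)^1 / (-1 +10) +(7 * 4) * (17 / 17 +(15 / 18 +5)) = 3373 / 18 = 187.39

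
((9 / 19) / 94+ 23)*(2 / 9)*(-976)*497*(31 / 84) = -22065526828 / 24111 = -915164.32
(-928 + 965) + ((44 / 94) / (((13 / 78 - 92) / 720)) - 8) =25.33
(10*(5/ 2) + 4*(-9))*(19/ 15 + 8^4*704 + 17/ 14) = -6661084771/ 210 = -31719451.29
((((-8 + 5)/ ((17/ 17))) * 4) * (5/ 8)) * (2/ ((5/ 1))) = -3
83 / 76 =1.09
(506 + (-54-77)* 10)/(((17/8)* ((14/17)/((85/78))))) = -45560/91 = -500.66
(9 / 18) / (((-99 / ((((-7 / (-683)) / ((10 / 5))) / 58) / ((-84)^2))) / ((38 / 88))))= -19 / 695756210688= -0.00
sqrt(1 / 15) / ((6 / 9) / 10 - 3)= -sqrt(15) / 44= -0.09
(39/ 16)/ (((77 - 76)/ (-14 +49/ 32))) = -15561/ 512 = -30.39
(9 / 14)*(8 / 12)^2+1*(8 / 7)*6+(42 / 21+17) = 183 / 7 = 26.14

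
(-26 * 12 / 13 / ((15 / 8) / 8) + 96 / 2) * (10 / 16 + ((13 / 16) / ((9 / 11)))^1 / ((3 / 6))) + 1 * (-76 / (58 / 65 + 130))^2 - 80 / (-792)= -35235485047 / 248827095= -141.61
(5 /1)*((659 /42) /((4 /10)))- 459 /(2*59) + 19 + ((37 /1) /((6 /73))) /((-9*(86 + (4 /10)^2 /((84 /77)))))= 2890928609 /13723164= 210.66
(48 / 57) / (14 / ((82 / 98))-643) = -656 / 487863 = -0.00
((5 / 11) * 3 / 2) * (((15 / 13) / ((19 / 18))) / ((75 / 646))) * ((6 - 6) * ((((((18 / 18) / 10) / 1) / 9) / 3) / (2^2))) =0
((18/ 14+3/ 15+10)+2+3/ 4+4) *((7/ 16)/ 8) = 1.00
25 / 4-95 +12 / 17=-5987 / 68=-88.04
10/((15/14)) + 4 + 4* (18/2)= 148/3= 49.33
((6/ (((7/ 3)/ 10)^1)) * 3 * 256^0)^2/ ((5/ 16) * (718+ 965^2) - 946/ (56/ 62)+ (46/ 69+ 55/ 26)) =181958400/ 8872776437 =0.02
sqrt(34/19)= sqrt(646)/19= 1.34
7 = 7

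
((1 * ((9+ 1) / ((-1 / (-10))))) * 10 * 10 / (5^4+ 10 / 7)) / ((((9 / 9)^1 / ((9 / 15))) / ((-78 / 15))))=-49.81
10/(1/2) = 20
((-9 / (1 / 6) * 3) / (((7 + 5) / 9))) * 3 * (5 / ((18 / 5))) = -2025 / 4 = -506.25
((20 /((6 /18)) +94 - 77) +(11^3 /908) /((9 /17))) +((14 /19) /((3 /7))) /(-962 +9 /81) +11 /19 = 107997490169 /1344155076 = 80.35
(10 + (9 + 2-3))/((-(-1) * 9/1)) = 2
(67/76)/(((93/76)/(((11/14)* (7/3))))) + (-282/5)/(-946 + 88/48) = 21819661/15805350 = 1.38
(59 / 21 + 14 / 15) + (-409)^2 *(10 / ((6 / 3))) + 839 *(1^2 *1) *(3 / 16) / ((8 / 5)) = 3747551643 / 4480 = 836507.06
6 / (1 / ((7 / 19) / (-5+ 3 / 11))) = -231 / 494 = -0.47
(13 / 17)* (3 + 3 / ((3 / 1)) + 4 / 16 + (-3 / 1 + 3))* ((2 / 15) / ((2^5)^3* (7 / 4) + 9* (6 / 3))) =13 / 1720860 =0.00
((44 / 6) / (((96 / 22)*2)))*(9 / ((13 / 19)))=11.05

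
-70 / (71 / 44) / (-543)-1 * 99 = -3813667 / 38553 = -98.92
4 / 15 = 0.27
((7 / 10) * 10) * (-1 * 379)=-2653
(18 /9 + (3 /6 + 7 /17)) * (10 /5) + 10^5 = 1700099 /17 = 100005.82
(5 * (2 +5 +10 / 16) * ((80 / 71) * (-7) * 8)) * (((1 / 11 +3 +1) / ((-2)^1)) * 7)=26901000 / 781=34444.30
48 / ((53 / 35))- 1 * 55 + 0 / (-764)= -1235 / 53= -23.30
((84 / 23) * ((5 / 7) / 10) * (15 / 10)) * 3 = 27 / 23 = 1.17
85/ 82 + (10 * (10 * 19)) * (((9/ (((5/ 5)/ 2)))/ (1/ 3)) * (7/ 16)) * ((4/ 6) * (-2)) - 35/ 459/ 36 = -40546716565/ 677484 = -59848.97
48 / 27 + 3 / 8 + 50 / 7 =4685 / 504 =9.30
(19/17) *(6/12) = 19/34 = 0.56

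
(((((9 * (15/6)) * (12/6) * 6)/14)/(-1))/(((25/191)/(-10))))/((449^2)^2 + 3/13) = 67041/1849254825656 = 0.00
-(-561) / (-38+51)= 561 / 13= 43.15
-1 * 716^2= -512656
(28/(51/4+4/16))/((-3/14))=-392/39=-10.05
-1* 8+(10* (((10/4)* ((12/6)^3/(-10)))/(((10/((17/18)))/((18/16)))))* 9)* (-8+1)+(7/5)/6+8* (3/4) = 15853/120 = 132.11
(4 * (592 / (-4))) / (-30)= 296 / 15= 19.73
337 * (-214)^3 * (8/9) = -2935747491.56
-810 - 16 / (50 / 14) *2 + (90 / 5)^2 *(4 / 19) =-356606 / 475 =-750.75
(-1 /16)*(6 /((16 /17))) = -51 /128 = -0.40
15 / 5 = 3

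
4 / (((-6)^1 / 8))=-16 / 3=-5.33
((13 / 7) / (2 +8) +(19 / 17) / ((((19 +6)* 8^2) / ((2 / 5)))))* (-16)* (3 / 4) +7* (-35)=-29420599 / 119000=-247.23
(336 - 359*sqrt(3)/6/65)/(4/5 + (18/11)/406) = 3751440/8977 - 801647*sqrt(3)/700206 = 415.91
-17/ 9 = -1.89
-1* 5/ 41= -5/ 41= -0.12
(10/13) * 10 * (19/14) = 950/91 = 10.44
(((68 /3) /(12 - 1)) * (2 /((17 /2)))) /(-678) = -8 /11187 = -0.00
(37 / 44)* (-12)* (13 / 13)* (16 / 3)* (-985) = 53010.91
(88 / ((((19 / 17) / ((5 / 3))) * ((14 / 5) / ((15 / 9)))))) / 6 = 46750 / 3591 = 13.02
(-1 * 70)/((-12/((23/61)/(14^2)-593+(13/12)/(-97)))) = -1289497120/372771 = -3459.22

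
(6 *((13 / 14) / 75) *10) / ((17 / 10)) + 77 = 9215 / 119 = 77.44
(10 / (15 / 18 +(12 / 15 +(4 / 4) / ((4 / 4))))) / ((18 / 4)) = 200 / 237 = 0.84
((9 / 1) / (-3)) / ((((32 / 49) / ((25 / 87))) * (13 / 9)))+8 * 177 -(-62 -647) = 25624975 / 12064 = 2124.09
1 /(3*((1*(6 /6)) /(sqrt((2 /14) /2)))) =sqrt(14) /42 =0.09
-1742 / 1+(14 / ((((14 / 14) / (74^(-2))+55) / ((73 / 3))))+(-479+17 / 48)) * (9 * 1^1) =-535335151 / 88496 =-6049.26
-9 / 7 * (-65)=585 / 7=83.57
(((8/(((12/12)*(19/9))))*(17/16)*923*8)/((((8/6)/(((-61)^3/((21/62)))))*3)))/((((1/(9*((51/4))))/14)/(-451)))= 68566550850396027/19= 3608765834231369.84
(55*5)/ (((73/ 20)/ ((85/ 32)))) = 116875/ 584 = 200.13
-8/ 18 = -4/ 9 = -0.44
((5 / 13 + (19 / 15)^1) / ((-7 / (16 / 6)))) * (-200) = 14720 / 117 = 125.81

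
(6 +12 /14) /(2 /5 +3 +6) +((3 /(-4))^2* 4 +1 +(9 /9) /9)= 48449 /11844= 4.09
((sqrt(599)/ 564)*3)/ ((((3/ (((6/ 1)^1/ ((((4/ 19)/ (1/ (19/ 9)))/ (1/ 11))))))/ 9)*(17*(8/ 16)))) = 81*sqrt(599)/ 35156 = 0.06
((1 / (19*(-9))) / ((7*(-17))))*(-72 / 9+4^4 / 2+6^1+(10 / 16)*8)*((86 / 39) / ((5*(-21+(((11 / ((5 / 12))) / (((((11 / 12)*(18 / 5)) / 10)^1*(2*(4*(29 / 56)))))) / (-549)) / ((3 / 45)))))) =-19929554 / 151112793195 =-0.00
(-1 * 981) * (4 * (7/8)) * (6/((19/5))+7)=-1119321/38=-29455.82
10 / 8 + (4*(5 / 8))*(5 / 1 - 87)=-815 / 4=-203.75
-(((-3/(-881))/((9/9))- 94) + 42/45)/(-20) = -1229831/264300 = -4.65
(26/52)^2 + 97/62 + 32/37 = 12293/4588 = 2.68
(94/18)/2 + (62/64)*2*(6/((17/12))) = 1655/153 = 10.82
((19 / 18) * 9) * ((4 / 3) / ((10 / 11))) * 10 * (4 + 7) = 4598 / 3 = 1532.67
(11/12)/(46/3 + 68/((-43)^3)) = 874577/14628472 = 0.06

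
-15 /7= -2.14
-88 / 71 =-1.24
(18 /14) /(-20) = -9 /140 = -0.06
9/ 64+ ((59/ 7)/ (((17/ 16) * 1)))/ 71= 136457/ 540736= 0.25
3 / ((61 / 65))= 195 / 61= 3.20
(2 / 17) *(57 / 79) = 114 / 1343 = 0.08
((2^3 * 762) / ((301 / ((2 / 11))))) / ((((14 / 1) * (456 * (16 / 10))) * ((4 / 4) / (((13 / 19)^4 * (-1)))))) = -18136235 / 229554186092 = -0.00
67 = 67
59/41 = 1.44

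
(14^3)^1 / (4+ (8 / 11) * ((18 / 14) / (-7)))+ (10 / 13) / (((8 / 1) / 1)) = 19229813 / 27092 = 709.80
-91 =-91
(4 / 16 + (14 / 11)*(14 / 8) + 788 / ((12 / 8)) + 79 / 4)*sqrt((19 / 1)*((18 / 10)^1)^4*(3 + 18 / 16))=975753*sqrt(1254) / 2200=15706.01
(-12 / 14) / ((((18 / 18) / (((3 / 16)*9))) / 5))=-405 / 56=-7.23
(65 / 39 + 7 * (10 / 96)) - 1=1.40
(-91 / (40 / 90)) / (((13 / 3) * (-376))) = 189 / 1504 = 0.13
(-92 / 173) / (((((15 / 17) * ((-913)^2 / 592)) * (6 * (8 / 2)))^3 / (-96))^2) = -373397693227145254141952 / 53546119977042086661552972508103863100431828125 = -0.00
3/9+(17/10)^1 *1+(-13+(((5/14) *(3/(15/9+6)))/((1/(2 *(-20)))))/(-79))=-4157551/381570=-10.90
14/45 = 0.31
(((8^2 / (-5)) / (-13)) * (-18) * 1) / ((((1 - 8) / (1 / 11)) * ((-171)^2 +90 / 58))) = 1856 / 235800565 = 0.00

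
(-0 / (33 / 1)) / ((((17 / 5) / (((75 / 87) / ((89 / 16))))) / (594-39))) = 0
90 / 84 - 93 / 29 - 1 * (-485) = 196043 / 406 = 482.86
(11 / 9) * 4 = 44 / 9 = 4.89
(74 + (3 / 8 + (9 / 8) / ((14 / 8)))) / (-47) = -4201 / 2632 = -1.60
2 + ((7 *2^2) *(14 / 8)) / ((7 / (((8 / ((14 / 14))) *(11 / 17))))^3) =750254 / 34391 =21.82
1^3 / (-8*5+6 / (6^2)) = -6 / 239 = -0.03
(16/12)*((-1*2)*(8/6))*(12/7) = -128/21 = -6.10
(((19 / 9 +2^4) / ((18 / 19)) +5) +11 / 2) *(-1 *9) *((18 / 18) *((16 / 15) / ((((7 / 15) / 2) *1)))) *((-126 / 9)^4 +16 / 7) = -20645064704 / 441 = -46814205.68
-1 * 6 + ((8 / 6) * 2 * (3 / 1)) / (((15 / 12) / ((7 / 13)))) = -166 / 65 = -2.55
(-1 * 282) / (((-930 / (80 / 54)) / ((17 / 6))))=3196 / 2511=1.27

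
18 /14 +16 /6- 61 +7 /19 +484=170501 /399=427.32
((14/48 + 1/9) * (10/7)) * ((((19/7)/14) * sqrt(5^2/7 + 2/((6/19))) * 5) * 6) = 13775 * sqrt(273)/21609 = 10.53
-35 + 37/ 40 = -1363/ 40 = -34.08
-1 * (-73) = 73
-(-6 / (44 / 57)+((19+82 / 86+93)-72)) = -31389 / 946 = -33.18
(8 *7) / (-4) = -14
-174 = -174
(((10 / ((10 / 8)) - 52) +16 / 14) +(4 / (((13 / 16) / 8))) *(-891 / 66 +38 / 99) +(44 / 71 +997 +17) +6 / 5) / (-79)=-1459616524 / 252657405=-5.78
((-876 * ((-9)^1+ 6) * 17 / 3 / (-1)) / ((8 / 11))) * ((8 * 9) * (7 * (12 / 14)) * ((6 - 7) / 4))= 2211462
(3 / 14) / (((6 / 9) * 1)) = 9 / 28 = 0.32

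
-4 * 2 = -8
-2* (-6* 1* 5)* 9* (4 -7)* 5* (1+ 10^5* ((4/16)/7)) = -202556700/7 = -28936671.43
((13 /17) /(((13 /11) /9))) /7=99 /119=0.83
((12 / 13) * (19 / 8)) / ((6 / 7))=133 / 52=2.56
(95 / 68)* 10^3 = 23750 / 17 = 1397.06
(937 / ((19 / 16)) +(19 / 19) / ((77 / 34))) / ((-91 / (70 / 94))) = -5775150 / 893893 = -6.46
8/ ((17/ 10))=80/ 17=4.71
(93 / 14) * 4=186 / 7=26.57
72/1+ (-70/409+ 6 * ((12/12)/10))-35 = 37.43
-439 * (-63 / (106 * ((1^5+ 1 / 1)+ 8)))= 27657 / 1060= 26.09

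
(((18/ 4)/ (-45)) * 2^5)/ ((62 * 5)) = -8/ 775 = -0.01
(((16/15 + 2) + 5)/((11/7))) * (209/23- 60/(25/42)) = -812119/1725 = -470.79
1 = 1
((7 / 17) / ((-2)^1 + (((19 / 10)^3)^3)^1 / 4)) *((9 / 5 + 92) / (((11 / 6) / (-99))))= -20260800000000 / 764241551749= -26.51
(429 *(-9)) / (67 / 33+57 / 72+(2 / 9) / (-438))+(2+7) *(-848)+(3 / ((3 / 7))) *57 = -4209346569 / 489377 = -8601.44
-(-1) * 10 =10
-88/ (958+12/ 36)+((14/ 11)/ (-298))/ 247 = -106896037/ 1163894875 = -0.09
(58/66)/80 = 29/2640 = 0.01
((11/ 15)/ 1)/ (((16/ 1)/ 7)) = 77/ 240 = 0.32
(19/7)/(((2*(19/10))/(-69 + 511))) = 2210/7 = 315.71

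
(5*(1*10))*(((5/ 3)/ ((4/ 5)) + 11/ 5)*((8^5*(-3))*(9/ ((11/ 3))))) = -568442880/ 11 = -51676625.45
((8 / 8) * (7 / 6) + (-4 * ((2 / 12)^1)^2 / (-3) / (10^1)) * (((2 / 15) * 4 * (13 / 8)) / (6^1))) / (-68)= -28363 / 1652400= -0.02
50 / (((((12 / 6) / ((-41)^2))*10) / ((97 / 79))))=815285 / 158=5160.03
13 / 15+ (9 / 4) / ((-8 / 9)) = -799 / 480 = -1.66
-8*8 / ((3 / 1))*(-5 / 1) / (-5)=-64 / 3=-21.33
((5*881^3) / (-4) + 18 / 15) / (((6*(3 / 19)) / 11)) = -3572843714209 / 360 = -9924565872.80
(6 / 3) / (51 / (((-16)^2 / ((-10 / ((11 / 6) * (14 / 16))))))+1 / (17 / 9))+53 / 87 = -475565 / 216369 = -2.20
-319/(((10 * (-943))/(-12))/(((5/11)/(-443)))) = 174/417749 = 0.00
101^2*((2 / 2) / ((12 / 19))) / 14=193819 / 168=1153.68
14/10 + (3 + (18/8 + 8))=293/20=14.65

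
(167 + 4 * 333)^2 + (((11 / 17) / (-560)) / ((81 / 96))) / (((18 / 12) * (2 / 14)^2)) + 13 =15470691082 / 6885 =2247013.96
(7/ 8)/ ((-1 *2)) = -7/ 16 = -0.44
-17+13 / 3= -38 / 3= -12.67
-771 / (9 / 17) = -4369 / 3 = -1456.33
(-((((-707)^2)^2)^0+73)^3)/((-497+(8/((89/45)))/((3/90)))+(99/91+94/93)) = 152608776684/140681375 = 1084.78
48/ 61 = 0.79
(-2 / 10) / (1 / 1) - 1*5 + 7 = 9 / 5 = 1.80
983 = 983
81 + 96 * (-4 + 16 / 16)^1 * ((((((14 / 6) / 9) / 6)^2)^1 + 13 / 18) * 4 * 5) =-2981431 / 729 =-4089.75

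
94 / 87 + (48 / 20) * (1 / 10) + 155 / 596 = 1.58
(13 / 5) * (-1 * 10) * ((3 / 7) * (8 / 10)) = -8.91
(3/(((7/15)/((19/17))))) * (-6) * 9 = -46170/119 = -387.98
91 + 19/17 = 1566/17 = 92.12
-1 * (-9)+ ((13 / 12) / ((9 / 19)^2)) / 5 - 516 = -506.03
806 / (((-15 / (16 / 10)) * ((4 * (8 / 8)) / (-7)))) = 11284 / 75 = 150.45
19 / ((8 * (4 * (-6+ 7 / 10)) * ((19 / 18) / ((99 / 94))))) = -4455 / 39856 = -0.11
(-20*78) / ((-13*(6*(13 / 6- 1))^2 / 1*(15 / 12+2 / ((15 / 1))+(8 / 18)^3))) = 1749600 / 1051001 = 1.66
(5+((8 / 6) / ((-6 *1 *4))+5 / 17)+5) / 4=3133 / 1224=2.56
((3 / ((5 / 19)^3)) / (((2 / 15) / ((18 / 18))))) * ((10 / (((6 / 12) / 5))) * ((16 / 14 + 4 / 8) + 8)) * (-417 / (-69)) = 7194920.59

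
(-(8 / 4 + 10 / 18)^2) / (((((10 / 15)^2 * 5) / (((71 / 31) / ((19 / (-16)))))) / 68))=10216048 / 26505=385.44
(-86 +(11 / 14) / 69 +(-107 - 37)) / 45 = -222169 / 43470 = -5.11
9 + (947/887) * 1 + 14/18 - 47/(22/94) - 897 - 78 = -102299753/87813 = -1164.97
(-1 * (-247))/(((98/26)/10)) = 32110/49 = 655.31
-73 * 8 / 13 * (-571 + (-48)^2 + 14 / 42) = -233600 / 3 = -77866.67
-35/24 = -1.46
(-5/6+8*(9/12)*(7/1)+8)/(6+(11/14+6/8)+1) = 4130/717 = 5.76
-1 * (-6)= 6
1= 1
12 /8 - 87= -85.50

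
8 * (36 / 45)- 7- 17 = -88 / 5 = -17.60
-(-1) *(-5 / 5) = -1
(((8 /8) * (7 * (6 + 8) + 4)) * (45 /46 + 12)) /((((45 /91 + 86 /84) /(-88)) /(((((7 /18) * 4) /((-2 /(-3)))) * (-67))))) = 228702762288 /19067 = 11994690.42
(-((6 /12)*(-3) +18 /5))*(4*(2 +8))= -84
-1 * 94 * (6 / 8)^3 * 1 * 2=-1269 / 16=-79.31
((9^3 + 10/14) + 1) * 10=51150/7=7307.14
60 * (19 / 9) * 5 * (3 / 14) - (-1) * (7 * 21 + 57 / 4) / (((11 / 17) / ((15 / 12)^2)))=2587675 / 4928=525.10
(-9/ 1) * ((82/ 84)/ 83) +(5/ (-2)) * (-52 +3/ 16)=2406277/ 18592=129.43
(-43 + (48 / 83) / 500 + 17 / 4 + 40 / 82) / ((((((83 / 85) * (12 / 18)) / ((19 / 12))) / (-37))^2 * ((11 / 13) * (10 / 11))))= -120876131418197441 / 300073817600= -402821.32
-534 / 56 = -9.54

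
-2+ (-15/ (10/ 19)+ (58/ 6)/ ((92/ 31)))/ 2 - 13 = -15247/ 552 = -27.62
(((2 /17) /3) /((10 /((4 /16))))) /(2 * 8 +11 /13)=13 /223380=0.00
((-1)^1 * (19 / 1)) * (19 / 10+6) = -1501 / 10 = -150.10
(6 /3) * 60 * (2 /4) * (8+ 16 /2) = 960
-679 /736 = -0.92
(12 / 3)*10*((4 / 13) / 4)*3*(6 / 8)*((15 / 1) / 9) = 150 / 13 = 11.54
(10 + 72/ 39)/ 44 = 7/ 26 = 0.27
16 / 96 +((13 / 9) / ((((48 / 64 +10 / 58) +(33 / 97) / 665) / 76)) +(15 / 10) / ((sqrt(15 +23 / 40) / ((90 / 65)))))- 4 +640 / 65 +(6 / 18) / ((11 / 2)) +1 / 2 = 54* sqrt(6230) / 8099 +1115592433700 / 8887845681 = 126.05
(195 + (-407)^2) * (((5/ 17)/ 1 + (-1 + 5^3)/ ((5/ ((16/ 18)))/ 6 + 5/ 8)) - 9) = 11717561.49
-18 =-18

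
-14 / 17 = -0.82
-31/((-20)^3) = 31/8000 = 0.00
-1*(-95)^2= -9025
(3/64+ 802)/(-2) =-51331/128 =-401.02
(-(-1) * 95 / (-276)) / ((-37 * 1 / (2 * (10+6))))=760 / 2553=0.30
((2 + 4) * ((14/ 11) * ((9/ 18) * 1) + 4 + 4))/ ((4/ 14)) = 1995/ 11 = 181.36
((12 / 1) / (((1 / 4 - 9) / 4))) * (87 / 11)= -16704 / 385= -43.39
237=237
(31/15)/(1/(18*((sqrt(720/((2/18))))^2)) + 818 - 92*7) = 241056/20295361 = 0.01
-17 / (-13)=17 / 13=1.31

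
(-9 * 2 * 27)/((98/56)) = -1944/7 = -277.71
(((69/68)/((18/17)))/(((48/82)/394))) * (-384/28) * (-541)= 100502111/21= 4785814.81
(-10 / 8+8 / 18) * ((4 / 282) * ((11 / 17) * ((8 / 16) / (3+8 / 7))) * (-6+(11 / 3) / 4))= 4697 / 1035504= 0.00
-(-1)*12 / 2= 6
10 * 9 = 90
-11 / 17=-0.65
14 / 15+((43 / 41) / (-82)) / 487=22921471 / 24559410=0.93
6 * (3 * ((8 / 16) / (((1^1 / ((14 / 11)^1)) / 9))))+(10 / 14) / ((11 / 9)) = 7983 / 77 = 103.68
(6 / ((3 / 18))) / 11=36 / 11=3.27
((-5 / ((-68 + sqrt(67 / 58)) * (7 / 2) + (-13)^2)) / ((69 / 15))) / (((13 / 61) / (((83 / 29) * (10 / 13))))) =17720500 * sqrt(3886) / 124138345487 + 30378000 / 186114461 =0.17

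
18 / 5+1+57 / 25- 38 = -31.12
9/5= 1.80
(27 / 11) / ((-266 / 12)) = -0.11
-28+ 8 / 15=-412 / 15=-27.47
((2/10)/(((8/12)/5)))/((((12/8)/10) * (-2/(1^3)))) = -5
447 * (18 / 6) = 1341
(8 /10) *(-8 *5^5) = -20000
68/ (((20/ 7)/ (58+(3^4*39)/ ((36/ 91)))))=3828587/ 20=191429.35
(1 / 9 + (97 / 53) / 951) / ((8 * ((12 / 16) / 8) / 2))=136736 / 453627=0.30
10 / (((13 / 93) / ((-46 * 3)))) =-128340 / 13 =-9872.31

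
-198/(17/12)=-2376/17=-139.76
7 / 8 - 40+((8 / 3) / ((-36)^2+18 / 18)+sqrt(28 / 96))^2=-1175863963 / 30279762+4 * sqrt(42) / 11673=-38.83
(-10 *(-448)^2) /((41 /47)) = -94330880 /41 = -2300753.17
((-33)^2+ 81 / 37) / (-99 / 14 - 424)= -565236 / 223295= -2.53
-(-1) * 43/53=43/53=0.81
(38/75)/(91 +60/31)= 1178/216075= 0.01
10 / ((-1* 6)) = -5 / 3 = -1.67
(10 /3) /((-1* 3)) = -10 /9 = -1.11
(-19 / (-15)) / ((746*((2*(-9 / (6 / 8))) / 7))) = -133 / 268560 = -0.00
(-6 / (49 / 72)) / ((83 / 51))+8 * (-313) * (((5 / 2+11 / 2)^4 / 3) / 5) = -41713044208 / 61005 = -683764.35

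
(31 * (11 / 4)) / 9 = 341 / 36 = 9.47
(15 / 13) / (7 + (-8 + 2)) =15 / 13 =1.15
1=1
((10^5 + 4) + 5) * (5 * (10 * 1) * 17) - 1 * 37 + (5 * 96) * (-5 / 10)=85007373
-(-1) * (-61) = -61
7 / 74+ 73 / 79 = 5955 / 5846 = 1.02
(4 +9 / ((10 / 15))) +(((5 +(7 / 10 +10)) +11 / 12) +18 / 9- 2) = 2047 / 60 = 34.12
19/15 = 1.27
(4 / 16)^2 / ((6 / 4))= 1 / 24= 0.04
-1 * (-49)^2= -2401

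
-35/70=-1/2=-0.50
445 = 445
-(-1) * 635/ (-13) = -635/ 13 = -48.85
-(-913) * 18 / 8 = 8217 / 4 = 2054.25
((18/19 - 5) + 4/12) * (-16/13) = 3392/741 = 4.58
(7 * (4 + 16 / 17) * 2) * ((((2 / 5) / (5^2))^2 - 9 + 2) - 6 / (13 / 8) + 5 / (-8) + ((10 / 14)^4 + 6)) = -59188550427 / 169203125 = -349.81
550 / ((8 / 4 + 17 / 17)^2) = 550 / 9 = 61.11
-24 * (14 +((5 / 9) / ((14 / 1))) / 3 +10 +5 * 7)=-89228 / 63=-1416.32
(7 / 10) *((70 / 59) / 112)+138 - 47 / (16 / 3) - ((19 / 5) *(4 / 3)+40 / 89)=19483123 / 157530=123.68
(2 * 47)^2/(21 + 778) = 188/17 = 11.06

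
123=123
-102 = -102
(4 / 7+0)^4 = 256 / 2401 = 0.11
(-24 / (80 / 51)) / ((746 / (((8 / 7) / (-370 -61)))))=306 / 5626705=0.00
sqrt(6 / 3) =1.41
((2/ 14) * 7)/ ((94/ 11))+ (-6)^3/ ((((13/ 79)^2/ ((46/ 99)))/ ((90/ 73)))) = -4569.33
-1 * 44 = -44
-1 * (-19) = 19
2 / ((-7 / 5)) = -10 / 7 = -1.43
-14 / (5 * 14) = -1 / 5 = -0.20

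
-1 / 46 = -0.02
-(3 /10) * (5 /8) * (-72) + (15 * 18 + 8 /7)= 3985 /14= 284.64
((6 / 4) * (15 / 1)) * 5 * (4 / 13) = 450 / 13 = 34.62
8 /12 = 2 /3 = 0.67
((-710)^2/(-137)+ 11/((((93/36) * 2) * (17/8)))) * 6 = -1593530184/72199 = -22071.36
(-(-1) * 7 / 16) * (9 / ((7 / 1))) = 9 / 16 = 0.56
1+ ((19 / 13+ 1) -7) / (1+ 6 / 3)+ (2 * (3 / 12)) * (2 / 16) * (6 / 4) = -523 / 1248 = -0.42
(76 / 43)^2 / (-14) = -2888 / 12943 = -0.22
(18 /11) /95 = 18 /1045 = 0.02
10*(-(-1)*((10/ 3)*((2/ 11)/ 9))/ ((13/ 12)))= 800/ 1287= 0.62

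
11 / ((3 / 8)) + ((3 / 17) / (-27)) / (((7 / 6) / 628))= 3072 / 119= 25.82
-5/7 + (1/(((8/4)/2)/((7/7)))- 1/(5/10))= -12/7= -1.71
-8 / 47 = -0.17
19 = 19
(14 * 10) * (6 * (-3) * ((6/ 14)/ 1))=-1080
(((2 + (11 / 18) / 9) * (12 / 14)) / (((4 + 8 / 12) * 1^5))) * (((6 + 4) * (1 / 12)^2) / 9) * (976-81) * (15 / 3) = 7495625 / 571536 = 13.11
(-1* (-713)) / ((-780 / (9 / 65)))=-2139 / 16900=-0.13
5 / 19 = 0.26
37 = 37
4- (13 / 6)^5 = -43.75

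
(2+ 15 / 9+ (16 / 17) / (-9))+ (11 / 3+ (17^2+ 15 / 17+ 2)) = 2692 / 9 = 299.11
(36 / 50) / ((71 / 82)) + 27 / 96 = 63207 / 56800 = 1.11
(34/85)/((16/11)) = 11/40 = 0.28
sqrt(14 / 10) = sqrt(35) / 5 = 1.18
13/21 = 0.62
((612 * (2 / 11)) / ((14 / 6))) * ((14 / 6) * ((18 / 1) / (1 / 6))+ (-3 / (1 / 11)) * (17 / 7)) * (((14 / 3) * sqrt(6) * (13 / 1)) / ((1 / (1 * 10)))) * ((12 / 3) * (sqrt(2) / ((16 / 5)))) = 957106800 * sqrt(3) / 77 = 21529319.56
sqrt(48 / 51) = 4* sqrt(17) / 17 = 0.97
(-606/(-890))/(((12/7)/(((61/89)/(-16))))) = -43127/2534720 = -0.02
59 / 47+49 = 2362 / 47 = 50.26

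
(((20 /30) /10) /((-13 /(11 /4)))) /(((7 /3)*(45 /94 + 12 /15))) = -517 /109382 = -0.00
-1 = -1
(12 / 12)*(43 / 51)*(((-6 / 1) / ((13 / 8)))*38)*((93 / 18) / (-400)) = 25327 / 16575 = 1.53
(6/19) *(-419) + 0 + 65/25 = -12323/95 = -129.72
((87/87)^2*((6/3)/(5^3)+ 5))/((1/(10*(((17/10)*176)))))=1875984/125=15007.87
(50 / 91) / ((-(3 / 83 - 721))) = 0.00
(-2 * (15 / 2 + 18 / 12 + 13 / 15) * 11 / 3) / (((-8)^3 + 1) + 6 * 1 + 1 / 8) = 26048 / 181755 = 0.14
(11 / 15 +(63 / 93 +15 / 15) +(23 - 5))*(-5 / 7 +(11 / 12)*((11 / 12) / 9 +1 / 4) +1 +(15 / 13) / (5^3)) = 8639495953 / 685503000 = 12.60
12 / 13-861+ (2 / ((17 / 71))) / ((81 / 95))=-15220867 / 17901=-850.28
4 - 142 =-138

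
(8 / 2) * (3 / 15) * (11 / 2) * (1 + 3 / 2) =11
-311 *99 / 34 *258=-3971781 / 17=-233634.18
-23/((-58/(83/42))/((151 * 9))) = 864777/812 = 1065.00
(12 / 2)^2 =36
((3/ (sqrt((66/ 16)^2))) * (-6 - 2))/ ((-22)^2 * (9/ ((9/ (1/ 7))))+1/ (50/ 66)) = -11200/ 135641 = -0.08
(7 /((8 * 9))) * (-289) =-2023 /72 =-28.10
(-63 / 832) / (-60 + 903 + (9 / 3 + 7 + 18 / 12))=-63 / 710944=-0.00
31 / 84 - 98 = -8201 / 84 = -97.63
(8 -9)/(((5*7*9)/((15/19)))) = -1/399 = -0.00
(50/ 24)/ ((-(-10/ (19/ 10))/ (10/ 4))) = 95/ 96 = 0.99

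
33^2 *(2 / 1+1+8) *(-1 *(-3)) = 35937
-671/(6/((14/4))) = -4697/12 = -391.42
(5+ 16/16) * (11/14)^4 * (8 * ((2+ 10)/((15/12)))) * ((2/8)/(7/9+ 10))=4743684/1164485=4.07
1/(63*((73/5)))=5/4599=0.00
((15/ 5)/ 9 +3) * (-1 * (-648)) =2160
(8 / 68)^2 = 4 / 289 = 0.01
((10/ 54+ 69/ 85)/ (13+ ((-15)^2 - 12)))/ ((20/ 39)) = 3718/ 432225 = 0.01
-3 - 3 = -6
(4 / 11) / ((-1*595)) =-4 / 6545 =-0.00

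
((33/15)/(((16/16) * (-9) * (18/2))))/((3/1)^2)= -11/3645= -0.00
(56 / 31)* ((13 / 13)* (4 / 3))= 224 / 93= 2.41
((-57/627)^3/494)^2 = 1/432324660196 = 0.00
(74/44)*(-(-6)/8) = 111/88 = 1.26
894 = 894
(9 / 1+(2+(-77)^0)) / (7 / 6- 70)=-72 / 413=-0.17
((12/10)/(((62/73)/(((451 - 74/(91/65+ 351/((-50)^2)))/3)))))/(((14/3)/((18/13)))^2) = 82582193817/4942970305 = 16.71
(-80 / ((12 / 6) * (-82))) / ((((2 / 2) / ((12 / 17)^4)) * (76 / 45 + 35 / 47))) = 877132800 / 17625186067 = 0.05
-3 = -3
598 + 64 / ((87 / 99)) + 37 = 20527 / 29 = 707.83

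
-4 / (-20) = 1 / 5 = 0.20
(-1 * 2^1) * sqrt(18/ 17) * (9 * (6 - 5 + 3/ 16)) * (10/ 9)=-285 * sqrt(34)/ 68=-24.44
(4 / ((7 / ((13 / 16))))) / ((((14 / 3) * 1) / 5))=195 / 392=0.50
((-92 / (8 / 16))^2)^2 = 1146228736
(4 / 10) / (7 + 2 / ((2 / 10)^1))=2 / 85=0.02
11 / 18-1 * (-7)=137 / 18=7.61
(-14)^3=-2744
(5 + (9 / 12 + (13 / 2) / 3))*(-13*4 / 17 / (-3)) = 1235 / 153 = 8.07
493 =493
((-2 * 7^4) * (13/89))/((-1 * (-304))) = -31213/13528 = -2.31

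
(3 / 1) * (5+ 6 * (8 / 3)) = 63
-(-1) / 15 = 1 / 15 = 0.07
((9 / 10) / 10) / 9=1 / 100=0.01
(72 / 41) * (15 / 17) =1080 / 697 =1.55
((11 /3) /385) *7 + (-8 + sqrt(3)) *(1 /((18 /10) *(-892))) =719 /10035- 5 *sqrt(3) /8028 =0.07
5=5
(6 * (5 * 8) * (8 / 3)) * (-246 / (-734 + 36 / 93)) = 2440320 / 11371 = 214.61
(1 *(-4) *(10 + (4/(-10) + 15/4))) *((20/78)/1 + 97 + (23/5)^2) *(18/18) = -10275584/1625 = -6323.44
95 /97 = 0.98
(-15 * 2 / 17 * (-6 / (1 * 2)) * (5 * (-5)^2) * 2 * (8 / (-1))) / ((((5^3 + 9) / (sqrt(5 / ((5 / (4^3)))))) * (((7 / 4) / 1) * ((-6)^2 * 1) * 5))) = -16000 / 7973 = -2.01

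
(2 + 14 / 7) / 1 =4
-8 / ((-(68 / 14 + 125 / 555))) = 6216 / 3949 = 1.57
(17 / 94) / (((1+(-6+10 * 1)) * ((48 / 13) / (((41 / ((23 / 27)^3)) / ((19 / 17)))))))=1010636757 / 1738420960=0.58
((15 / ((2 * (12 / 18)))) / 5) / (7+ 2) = 1 / 4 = 0.25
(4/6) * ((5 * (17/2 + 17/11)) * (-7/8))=-7735/264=-29.30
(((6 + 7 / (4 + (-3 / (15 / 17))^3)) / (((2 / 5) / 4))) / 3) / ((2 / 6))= 256030 / 4413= 58.02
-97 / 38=-2.55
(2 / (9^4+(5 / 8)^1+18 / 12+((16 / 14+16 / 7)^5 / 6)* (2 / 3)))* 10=2689120 / 889529423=0.00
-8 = -8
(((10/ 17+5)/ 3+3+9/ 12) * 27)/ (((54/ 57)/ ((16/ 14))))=21755/ 119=182.82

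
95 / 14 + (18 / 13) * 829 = 210143 / 182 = 1154.63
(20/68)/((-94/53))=-265/1598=-0.17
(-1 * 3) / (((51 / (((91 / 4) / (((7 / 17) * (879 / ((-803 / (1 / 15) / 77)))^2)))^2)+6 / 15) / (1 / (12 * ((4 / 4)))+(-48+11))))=22589718032561875 / 3479122605247592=6.49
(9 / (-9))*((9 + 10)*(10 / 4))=-95 / 2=-47.50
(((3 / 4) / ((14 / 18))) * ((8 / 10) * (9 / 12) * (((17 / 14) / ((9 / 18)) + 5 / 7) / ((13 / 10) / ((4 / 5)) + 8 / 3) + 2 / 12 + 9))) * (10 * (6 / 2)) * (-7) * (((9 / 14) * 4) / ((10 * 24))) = -10405989 / 807520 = -12.89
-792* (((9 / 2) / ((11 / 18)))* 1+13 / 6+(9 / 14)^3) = -2661135 / 343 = -7758.41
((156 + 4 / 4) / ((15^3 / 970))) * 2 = 60916 / 675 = 90.25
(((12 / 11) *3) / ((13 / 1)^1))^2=1296 / 20449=0.06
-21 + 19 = -2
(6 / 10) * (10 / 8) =3 / 4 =0.75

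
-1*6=-6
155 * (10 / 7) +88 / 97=150966 / 679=222.34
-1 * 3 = -3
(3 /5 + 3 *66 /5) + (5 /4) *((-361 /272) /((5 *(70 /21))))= 436293 /10880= 40.10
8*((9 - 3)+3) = 72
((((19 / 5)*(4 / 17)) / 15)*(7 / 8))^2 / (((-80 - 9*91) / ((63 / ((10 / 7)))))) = -866761 / 6495275000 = -0.00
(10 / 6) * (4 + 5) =15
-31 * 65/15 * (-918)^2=-113205924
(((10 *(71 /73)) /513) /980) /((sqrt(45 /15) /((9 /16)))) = 71 *sqrt(3) /19573344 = 0.00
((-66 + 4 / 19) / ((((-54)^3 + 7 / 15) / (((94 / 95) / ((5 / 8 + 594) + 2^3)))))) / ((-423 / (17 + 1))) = -40000 / 1370232708031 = -0.00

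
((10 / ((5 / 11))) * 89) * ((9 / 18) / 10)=979 / 10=97.90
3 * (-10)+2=-28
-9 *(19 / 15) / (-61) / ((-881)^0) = 57 / 305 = 0.19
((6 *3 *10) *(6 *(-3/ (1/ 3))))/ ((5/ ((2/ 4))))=-972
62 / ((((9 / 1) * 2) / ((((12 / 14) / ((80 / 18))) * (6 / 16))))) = 279 / 1120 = 0.25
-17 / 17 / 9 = -0.11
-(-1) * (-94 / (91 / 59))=-60.95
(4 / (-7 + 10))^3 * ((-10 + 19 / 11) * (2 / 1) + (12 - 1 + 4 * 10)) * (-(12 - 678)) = 1794944 / 33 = 54392.24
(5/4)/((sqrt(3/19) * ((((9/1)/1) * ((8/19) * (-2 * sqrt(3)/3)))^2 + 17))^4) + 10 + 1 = 11481675539386358201/1043785898550460836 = 11.00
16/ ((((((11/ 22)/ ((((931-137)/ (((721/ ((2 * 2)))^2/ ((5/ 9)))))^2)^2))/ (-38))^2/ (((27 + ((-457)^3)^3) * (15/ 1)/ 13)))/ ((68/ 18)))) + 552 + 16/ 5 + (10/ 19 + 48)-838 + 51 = -343913647203686742762776357402919931581540692111223641992950256412337589/ 850535653252042298547505233180610776450721325100818974905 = -404349477754077.84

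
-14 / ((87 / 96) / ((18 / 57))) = -2688 / 551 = -4.88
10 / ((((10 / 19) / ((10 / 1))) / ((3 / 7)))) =570 / 7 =81.43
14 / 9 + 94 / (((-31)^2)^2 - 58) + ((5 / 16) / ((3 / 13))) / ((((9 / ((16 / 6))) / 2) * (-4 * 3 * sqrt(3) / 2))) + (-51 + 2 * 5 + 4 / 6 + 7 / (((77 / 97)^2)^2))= -10897570902476 / 515278296841 - 65 * sqrt(3) / 1458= -21.23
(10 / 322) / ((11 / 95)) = 475 / 1771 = 0.27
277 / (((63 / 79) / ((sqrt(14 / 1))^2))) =43766 / 9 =4862.89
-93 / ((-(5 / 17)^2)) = 26877 / 25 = 1075.08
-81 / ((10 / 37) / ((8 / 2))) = -5994 / 5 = -1198.80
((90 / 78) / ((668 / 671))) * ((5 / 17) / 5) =10065 / 147628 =0.07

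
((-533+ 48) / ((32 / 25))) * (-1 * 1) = 12125 / 32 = 378.91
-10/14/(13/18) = -90/91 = -0.99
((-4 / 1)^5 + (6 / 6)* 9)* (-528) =535920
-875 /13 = -67.31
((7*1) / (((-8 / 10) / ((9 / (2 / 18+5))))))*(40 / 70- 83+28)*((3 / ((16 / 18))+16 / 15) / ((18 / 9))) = 5482971 / 2944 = 1862.42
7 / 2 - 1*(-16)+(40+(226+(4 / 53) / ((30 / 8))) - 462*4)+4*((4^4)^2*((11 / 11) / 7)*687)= 286330365119 / 11130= 25725998.66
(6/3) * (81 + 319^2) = 203684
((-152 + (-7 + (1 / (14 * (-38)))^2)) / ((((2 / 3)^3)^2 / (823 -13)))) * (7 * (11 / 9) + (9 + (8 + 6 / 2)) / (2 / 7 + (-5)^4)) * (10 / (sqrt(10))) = -39838089.97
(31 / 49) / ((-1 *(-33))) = 0.02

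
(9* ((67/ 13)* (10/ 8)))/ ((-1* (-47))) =3015/ 2444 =1.23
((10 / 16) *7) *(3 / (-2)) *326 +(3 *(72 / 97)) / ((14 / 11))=-11611581 / 5432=-2137.63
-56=-56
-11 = -11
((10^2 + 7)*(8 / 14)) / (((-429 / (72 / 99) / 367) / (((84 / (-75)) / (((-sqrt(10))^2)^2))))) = 1256608 / 2949375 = 0.43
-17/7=-2.43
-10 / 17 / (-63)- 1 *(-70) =74980 / 1071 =70.01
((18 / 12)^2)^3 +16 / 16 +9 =1369 / 64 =21.39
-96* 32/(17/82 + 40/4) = -83968/279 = -300.96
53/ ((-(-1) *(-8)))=-53/ 8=-6.62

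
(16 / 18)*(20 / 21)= 160 / 189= 0.85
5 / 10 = 1 / 2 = 0.50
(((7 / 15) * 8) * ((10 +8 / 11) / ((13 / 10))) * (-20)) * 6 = -528640 / 143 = -3696.78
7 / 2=3.50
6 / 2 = 3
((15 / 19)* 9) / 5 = 1.42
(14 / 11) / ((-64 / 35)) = -245 / 352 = -0.70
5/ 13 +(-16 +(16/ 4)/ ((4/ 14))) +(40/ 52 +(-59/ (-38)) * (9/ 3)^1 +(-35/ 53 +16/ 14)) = 787019/ 183274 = 4.29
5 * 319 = 1595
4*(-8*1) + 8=-24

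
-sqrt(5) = -2.24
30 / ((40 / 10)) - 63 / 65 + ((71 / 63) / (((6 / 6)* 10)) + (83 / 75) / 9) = 415628 / 61425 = 6.77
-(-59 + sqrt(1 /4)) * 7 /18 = 91 /4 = 22.75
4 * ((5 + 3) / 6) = 5.33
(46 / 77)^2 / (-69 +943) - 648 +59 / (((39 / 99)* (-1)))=-1168302923 / 1464463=-797.77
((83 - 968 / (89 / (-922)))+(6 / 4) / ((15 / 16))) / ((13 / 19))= 85502413 / 5785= 14780.02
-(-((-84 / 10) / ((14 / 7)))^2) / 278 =441 / 6950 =0.06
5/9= 0.56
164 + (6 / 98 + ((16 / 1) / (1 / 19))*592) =8826471 / 49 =180132.06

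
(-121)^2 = 14641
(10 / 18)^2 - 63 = -5078 / 81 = -62.69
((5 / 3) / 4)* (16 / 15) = 4 / 9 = 0.44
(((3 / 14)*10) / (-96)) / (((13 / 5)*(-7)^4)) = -25 / 6991712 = -0.00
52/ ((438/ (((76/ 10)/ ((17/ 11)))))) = 10868/ 18615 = 0.58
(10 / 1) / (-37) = -10 / 37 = -0.27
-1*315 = -315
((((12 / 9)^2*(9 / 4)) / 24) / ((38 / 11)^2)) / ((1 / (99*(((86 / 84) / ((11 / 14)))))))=5203 / 2888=1.80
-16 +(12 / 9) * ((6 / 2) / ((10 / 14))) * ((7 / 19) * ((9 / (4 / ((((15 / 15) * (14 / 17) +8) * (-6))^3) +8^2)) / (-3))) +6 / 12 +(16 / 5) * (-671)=-4793101539184431 / 2216159066530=-2162.80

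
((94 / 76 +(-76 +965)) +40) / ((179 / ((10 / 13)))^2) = 1767450 / 102883651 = 0.02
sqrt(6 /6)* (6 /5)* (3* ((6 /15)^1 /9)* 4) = 16 /25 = 0.64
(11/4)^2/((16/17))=2057/256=8.04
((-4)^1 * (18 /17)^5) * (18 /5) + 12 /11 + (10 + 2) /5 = -1223925312 /78092135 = -15.67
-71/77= -0.92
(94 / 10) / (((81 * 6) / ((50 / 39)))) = 235 / 9477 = 0.02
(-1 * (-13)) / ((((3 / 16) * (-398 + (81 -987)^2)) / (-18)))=-624 / 410219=-0.00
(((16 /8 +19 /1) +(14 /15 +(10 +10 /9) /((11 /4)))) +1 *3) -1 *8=10382 /495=20.97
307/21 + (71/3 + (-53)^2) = 19931/7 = 2847.29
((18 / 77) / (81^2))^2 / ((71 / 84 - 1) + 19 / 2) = 16 / 117784154565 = 0.00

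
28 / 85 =0.33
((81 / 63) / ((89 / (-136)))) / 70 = -612 / 21805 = -0.03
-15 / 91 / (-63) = 5 / 1911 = 0.00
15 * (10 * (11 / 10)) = 165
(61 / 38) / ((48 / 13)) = 793 / 1824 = 0.43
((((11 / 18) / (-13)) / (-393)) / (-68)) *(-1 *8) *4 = 44 / 781677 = 0.00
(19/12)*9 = 57/4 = 14.25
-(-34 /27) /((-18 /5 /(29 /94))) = -2465 /22842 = -0.11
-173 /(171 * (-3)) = 173 /513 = 0.34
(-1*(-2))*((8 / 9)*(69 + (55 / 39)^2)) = 1727584 / 13689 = 126.20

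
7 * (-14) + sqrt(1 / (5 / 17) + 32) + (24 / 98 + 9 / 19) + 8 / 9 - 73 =-1419340 / 8379 + sqrt(885) / 5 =-163.44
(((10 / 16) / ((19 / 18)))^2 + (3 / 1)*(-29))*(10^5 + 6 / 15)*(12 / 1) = -375366751461 / 3610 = -103979709.55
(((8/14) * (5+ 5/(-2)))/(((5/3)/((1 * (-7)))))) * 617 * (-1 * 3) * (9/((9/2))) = 22212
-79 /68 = -1.16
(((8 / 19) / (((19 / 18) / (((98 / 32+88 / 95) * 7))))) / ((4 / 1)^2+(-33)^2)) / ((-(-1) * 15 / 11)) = 1400553 / 189479875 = 0.01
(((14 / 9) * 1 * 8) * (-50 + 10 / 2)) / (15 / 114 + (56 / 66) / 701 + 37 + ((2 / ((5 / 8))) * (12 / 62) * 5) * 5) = -15260377440 / 1433839457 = -10.64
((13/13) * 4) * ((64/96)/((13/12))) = 32/13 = 2.46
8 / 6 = 4 / 3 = 1.33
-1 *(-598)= 598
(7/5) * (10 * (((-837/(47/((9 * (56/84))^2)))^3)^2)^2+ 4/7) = 67497742146535252342354770000000000.00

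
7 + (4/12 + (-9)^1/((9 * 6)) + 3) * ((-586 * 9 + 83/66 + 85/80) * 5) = -264405289/3168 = -83461.27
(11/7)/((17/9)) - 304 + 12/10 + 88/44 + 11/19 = -3384594/11305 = -299.39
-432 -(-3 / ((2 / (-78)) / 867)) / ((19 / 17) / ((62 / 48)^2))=-184659639 / 1216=-151858.26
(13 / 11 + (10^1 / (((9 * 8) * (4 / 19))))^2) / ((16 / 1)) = 368843 / 3649536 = 0.10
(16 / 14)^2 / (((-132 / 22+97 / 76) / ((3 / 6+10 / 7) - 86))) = 2862464 / 123137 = 23.25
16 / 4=4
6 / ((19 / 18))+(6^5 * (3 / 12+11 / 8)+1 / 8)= 1921555 / 152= 12641.81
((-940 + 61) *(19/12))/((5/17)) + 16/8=-94599/20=-4729.95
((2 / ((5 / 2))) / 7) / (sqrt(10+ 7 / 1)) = 4*sqrt(17) / 595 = 0.03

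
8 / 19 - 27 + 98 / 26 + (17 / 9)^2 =-384971 / 20007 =-19.24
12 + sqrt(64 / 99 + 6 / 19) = sqrt(378290) / 627 + 12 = 12.98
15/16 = 0.94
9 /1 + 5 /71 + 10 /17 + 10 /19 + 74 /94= 11826405 /1077851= 10.97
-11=-11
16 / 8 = 2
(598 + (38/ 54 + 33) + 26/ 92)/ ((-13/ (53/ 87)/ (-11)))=35200957/ 108054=325.77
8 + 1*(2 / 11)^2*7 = 8.23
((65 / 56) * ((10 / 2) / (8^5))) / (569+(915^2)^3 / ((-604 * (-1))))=49075 / 269218273653081054052352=0.00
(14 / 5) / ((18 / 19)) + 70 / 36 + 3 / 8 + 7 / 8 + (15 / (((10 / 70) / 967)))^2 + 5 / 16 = 824748498517 / 80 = 10309356231.46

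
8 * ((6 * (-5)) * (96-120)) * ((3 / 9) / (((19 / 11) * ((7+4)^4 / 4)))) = 7680 / 25289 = 0.30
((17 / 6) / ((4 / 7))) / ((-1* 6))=-119 / 144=-0.83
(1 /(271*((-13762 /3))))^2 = 9 /13909185168004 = 0.00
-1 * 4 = -4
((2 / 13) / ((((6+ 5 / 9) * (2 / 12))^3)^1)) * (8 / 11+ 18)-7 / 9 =378292133 / 264322773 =1.43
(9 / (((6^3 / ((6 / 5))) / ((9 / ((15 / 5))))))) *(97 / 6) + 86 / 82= 5697 / 1640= 3.47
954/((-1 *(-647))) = 954/647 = 1.47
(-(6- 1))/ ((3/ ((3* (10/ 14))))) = -25/ 7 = -3.57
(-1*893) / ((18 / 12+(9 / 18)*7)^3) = -893 / 125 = -7.14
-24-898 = -922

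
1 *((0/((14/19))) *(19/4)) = 0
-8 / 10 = -4 / 5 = -0.80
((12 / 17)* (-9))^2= 11664 / 289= 40.36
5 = 5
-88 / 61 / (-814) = 4 / 2257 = 0.00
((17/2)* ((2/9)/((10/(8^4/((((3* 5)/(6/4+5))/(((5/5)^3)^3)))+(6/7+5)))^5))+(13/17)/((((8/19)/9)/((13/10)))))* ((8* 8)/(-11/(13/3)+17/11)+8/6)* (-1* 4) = 222012267453617578219943396478797/2599546240019531250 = 85404238645875.95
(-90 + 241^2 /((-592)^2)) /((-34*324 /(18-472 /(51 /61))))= -438788034223 /98448141312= -4.46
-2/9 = -0.22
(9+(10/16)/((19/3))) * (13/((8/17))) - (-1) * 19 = 328747/1216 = 270.35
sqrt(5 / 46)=sqrt(230) / 46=0.33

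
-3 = -3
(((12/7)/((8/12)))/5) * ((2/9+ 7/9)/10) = 9/175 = 0.05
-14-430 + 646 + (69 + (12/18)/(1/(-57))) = 233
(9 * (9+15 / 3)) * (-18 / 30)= -378 / 5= -75.60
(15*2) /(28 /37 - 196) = -185 /1204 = -0.15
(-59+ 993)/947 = 934/947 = 0.99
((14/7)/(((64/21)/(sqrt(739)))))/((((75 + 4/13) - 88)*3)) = -91*sqrt(739)/5280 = -0.47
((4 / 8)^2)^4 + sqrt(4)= 2.00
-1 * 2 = -2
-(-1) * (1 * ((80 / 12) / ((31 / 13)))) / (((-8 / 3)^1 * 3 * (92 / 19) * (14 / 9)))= -3705 / 79856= -0.05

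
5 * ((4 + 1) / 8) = 25 / 8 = 3.12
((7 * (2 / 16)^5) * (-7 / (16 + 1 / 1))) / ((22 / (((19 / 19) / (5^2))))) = -49 / 306380800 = -0.00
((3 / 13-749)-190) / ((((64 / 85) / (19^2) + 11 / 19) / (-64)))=2662967040 / 25753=103404.15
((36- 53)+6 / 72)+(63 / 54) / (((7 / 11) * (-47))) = -9563 / 564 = -16.96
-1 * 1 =-1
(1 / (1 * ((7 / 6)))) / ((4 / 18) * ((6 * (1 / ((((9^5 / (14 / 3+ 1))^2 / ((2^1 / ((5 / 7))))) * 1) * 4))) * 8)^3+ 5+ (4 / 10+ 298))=7725788595658153090480160450882250 / 2734671636576464255593686806137065481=0.00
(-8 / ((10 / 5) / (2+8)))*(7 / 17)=-280 / 17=-16.47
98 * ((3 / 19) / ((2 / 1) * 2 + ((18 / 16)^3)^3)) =39460012032 / 17561536619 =2.25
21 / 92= 0.23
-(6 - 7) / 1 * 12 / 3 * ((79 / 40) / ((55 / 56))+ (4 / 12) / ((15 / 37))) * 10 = 56096 / 495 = 113.33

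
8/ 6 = 4/ 3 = 1.33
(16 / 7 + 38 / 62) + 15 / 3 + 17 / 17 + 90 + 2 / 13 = 279427 / 2821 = 99.05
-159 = -159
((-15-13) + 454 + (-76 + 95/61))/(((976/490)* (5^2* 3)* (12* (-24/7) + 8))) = -1471127/20718528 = -0.07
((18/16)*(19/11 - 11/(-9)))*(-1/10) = -0.33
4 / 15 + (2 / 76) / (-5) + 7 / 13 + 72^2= 38419367 / 7410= 5184.80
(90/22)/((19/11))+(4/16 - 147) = -10973/76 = -144.38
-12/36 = -1/3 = -0.33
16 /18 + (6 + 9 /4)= 329 /36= 9.14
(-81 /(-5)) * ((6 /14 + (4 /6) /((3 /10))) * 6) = 9018 /35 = 257.66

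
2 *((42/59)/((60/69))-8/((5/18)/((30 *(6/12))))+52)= -223717/295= -758.36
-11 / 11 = -1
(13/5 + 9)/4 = 29/10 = 2.90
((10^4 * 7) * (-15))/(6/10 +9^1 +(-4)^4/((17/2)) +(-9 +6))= -89250000/3121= -28596.60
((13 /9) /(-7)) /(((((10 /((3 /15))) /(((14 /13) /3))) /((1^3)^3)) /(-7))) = 7 /675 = 0.01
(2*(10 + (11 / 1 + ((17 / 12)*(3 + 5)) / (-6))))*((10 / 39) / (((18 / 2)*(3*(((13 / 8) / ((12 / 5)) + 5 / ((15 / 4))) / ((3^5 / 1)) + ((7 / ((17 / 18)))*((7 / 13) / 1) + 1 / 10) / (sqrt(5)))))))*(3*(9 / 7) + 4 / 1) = -548756436800000 / 77842561647487357 + 54269274571776000*sqrt(5) / 77842561647487357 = 1.55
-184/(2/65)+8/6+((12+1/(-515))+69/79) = -728155132/122055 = -5965.80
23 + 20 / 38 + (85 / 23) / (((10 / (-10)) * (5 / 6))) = 8343 / 437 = 19.09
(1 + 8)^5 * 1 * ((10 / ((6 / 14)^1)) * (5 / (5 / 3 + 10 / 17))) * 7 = 491878170 / 23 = 21386007.39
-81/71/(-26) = 81/1846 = 0.04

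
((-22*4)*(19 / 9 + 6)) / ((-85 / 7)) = 44968 / 765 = 58.78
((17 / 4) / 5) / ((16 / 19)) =1.01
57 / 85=0.67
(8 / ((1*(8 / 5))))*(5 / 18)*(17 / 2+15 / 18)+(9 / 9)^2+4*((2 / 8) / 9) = 380 / 27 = 14.07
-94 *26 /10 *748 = -914056 /5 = -182811.20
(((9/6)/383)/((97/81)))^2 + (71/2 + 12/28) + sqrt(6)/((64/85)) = 85 *sqrt(6)/64 + 1388478395149/38645510428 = 39.18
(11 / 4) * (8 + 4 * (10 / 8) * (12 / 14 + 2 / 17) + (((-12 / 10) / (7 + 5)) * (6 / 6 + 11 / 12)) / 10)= 20192293 / 571200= 35.35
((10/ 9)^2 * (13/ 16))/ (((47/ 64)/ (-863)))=-4487600/ 3807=-1178.78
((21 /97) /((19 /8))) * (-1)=-168 /1843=-0.09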